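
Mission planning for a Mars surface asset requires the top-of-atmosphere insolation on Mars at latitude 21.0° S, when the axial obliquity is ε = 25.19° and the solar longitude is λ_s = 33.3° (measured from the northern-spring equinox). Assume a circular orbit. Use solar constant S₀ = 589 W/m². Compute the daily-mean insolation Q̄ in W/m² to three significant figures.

Q̄ ≈ 146 W/m²

Solar declination: sin δ = sin ε · sin λ_s = sin 25.19° × sin 33.3° = 0.23368, so δ = +13.514°.
cos H₀ = −tan(-21.0°) tan(+13.514°) = 0.0923, H₀ = 1.4784 rad.
Bracket: H₀ sin φ sin δ + cos φ cos δ sin H₀ = 1.4784×-0.35837×0.23368 + 0.93358×0.97231×0.99574 = -0.123807 + 0.903862 = 0.780055.
Q̄ = (S₀/π) × [bracket] = (589/π) × 0.780055 = 146.2 W/m².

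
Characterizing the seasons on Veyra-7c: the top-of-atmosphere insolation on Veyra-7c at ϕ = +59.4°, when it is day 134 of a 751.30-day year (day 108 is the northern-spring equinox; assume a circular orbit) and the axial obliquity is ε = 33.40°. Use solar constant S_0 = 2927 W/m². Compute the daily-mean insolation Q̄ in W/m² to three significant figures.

Solar longitude: L_s = 360° × (134 − 108)/751.30 = 12.458°.
sin δ = sin 33.40° × sin 12.458° = 0.11876, so δ = +6.820°.
cos h₀ = −tan(+59.4°) tan(+6.820°) = -0.2022, h₀ = 1.7744 rad.
Bracket: h₀ sin ϕ sin δ + cos ϕ cos δ sin h₀ = 1.7744×0.86074×0.11876 + 0.50904×0.99292×0.97934 = 0.181382 + 0.494994 = 0.676376.
Q̄ = (S_0/π) × [bracket] = (2927/π) × 0.676376 = 630.2 W/m².

Q̄ ≈ 630 W/m²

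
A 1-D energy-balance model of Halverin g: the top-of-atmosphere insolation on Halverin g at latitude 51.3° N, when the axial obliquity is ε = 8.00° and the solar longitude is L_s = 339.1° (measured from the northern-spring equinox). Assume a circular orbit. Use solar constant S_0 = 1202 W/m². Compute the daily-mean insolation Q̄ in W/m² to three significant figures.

Q̄ ≈ 216 W/m²

Solar declination: sin δ = sin ε · sin L_s = sin 8.00° × sin 339.1° = -0.04965, so δ = -2.846°.
cos h₀ = −tan(+51.3°) tan(-2.846°) = 0.0620, h₀ = 1.5087 rad.
Bracket: h₀ sin ϕ sin δ + cos ϕ cos δ sin h₀ = 1.5087×0.78043×-0.04965 + 0.62524×0.99877×0.99807 = -0.058460 + 0.623266 = 0.564806.
Q̄ = (S_0/π) × [bracket] = (1202/π) × 0.564806 = 216.1 W/m².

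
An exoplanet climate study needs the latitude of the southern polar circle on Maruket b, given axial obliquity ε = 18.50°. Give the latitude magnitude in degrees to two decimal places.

The polar circle is the lowest latitude that experiences at least one full rotation of continuous darkness at the northern-summer solstice; it lies at |ϕ| = 90° − ε = 90° − 18.50° = 71.50°.

71.50°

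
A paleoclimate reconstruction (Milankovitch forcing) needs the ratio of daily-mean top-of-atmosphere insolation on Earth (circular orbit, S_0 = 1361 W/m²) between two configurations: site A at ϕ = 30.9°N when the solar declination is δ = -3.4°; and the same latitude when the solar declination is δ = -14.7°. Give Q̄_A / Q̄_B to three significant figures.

Q̄_A / Q̄_B ≈ 1.27

— Configuration A (ϕ=+30.9°):
cos h₀ = −tan(+30.9°) tan(-3.400°) = 0.0356, h₀ = 1.5352 rad.
Bracket: h₀ sin ϕ sin δ + cos ϕ cos δ sin h₀ = 1.5352×0.51354×-0.05931 + 0.85806×0.99824×0.99937 = -0.046759 + 0.856010 = 0.809251.
Q̄ = (S_0/π) × [bracket] = (1361/π) × 0.809251 = 350.58 W/m².
— Configuration B (ϕ=+30.9°):
cos h₀ = −tan(+30.9°) tan(-14.700°) = 0.1570, h₀ = 1.4131 rad.
Bracket: h₀ sin ϕ sin δ + cos ϕ cos δ sin h₀ = 1.4131×0.51354×-0.25376 + 0.85806×0.96727×0.98760 = -0.184149 + 0.819684 = 0.635535.
Q̄ = (S_0/π) × [bracket] = (1361/π) × 0.635535 = 275.33 W/m².
Ratio Q̄_A / Q̄_B = 350.58 / 275.33 = 1.273.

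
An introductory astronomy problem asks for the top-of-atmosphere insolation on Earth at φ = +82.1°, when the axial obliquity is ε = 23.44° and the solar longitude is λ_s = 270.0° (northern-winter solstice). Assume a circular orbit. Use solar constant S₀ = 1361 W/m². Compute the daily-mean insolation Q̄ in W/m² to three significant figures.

Solar declination: sin δ = sin ε · sin λ_s = sin 23.44° × sin 270.0° = -0.39779, so δ = -23.440°.
cos H₀ = −tan(+82.1°) tan(-23.440°) = 3.1246 ≥ 1 ⇒ polar night, H₀ = 0 and Q̄ = 0.

Q̄ ≈ 0.00 W/m²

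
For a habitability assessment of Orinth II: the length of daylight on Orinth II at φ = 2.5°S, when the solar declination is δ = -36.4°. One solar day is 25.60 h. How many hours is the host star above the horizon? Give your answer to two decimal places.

cos H₀ = −tan φ · tan δ = −tan(-2.5°) × tan(-36.400°) = -0.0322, so H₀ = 1.6030 rad = 91.84°.
Daylight = 2H₀/(2π) × 25.60 h = (1.6030/π) × 25.60 = 13.06 h.

13.06 h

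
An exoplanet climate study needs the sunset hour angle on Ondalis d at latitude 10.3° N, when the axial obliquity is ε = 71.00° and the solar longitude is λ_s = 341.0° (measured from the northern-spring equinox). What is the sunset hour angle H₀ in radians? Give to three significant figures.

Solar declination: sin δ = sin ε · sin λ_s = sin 71.00° × sin 341.0° = -0.30783, so δ = -17.929°.
cos H₀ = −tan φ · tan δ = −tan(+10.3°) × tan(-17.929°) = 0.0588, so H₀ = 1.5120 rad = 86.63°.

H₀ = 1.51 rad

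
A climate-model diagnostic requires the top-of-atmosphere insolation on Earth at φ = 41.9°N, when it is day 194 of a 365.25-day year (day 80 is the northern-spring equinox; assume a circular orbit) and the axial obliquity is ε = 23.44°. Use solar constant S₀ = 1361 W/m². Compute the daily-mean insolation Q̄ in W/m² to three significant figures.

Q̄ ≈ 486 W/m²

Solar longitude: λ_s = 360° × (194 − 80)/365.25 = 112.361°.
sin δ = sin 23.44° × sin 112.361° = 0.36788, so δ = +21.585°.
cos H₀ = −tan(+41.9°) tan(+21.585°) = -0.3550, H₀ = 1.9337 rad.
Bracket: H₀ sin φ sin δ + cos φ cos δ sin H₀ = 1.9337×0.66783×0.36788 + 0.74431×0.92987×0.93488 = 0.475074 + 0.647041 = 1.122115.
Q̄ = (S₀/π) × [bracket] = (1361/π) × 1.122115 = 486.1 W/m².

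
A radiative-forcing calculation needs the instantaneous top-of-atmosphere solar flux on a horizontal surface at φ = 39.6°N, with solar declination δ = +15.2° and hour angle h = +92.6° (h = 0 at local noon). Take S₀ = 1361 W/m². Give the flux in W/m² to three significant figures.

cos θ_z = sin φ sin δ + cos φ cos δ cos h = 0.167126 + -0.033730 = 0.133396.
Flux = S₀ · cos θ_z = 1361 × 0.133396 = 181.6 W/m².

182 W/m²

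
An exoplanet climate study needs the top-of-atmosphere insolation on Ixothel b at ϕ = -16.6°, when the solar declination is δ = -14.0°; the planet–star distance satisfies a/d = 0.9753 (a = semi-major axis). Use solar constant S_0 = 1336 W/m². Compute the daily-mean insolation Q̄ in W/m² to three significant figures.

cos h₀ = −tan(-16.6°) tan(-14.000°) = -0.0743, h₀ = 1.6452 rad.
Bracket: h₀ sin ϕ sin δ + cos ϕ cos δ sin h₀ = 1.6452×-0.28569×-0.24192 + 0.95832×0.97030×0.99723 = 0.113707 + 0.927282 = 1.040989.
Inverse-square distance factor (a/d)² = 0.9753² = 0.951210.
Q̄ = (S_0/π) × 0.951210 × [bracket] = (1336/π) × 0.951210 × 1.040989 = 421.1 W/m².

Q̄ ≈ 421 W/m²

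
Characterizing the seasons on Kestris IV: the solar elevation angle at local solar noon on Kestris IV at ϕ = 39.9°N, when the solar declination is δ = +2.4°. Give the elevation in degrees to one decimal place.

At local noon the hour angle is zero, so the zenith angle equals |ϕ − δ| = |+39.9° − (+2.400°)| = 37.500°.
Elevation = 90° − 37.500° = 52.5°.

52.5°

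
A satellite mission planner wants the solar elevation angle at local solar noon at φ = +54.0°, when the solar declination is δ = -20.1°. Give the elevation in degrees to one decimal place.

At local noon the hour angle is zero, so the zenith angle equals |φ − δ| = |+54.0° − (-20.100°)| = 74.100°.
Elevation = 90° − 74.100° = 15.9°.

15.9°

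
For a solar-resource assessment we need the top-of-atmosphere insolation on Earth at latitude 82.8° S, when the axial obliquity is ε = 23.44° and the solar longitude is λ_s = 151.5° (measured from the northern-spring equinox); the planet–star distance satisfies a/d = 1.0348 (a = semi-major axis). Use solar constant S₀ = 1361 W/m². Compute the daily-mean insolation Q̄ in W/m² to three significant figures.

Q̄ ≈ 0.00 W/m²

Solar declination: sin δ = sin ε · sin λ_s = sin 23.44° × sin 151.5° = 0.18981, so δ = +10.942°.
cos H₀ = −tan(-82.8°) tan(+10.942°) = 1.5303 ≥ 1 ⇒ polar night, H₀ = 0 and Q̄ = 0.
Inverse-square distance factor (a/d)² = 1.0348² = 1.070811.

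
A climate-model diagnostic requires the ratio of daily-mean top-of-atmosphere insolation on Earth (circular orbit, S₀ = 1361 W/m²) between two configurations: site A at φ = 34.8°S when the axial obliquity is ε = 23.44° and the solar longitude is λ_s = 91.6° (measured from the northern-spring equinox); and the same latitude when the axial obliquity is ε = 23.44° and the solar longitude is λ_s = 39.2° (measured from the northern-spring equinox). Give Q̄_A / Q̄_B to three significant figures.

— Configuration A (φ=-34.8°):
Solar declination: sin δ = sin ε · sin λ_s = sin 23.44° × sin 91.6° = 0.39763, so δ = +23.430°.
cos H₀ = −tan(-34.8°) tan(+23.430°) = 0.3012, H₀ = 1.2648 rad.
Bracket: H₀ sin φ sin δ + cos φ cos δ sin H₀ = 1.2648×-0.57071×0.39763 + 0.82115×0.91754×0.95356 = -0.287023 + 0.718448 = 0.431425.
Q̄ = (S₀/π) × [bracket] = (1361/π) × 0.431425 = 186.90 W/m².
— Configuration B (φ=-34.8°):
Solar declination: sin δ = sin ε · sin λ_s = sin 23.44° × sin 39.2° = 0.25141, so δ = +14.561°.
cos H₀ = −tan(-34.8°) tan(+14.561°) = 0.1805, H₀ = 1.3893 rad.
Bracket: H₀ sin φ sin δ + cos φ cos δ sin H₀ = 1.3893×-0.57071×0.25141 + 0.82115×0.96788×0.98357 = -0.199340 + 0.781717 = 0.582377.
Q̄ = (S₀/π) × [bracket] = (1361/π) × 0.582377 = 252.30 W/m².
Ratio Q̄_A / Q̄_B = 186.90 / 252.30 = 0.7408.

Q̄_A / Q̄_B ≈ 0.741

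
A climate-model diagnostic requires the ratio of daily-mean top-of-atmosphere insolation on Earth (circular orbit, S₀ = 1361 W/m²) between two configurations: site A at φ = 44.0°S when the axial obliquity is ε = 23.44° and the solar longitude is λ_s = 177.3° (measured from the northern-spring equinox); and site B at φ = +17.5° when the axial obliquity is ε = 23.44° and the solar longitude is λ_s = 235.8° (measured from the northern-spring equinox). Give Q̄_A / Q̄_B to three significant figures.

— Configuration A (φ=-44.0°):
Solar declination: sin δ = sin ε · sin λ_s = sin 23.44° × sin 177.3° = 0.01874, so δ = +1.074°.
cos H₀ = −tan(-44.0°) tan(+1.074°) = 0.0181, H₀ = 1.5527 rad.
Bracket: H₀ sin φ sin δ + cos φ cos δ sin H₀ = 1.5527×-0.69466×0.01874 + 0.71934×0.99982×0.99984 = -0.020213 + 0.719095 = 0.698882.
Q̄ = (S₀/π) × [bracket] = (1361/π) × 0.698882 = 302.77 W/m².
— Configuration B (φ=+17.5°):
Solar declination: sin δ = sin ε · sin λ_s = sin 23.44° × sin 235.8° = -0.32900, so δ = -19.208°.
cos H₀ = −tan(+17.5°) tan(-19.208°) = 0.1098, H₀ = 1.4607 rad.
Bracket: H₀ sin φ sin δ + cos φ cos δ sin H₀ = 1.4607×0.30071×-0.32900 + 0.95372×0.94433×0.99395 = -0.144512 + 0.895178 = 0.750666.
Q̄ = (S₀/π) × [bracket] = (1361/π) × 0.750666 = 325.20 W/m².
Ratio Q̄_A / Q̄_B = 302.77 / 325.20 = 0.9310.

Q̄_A / Q̄_B ≈ 0.931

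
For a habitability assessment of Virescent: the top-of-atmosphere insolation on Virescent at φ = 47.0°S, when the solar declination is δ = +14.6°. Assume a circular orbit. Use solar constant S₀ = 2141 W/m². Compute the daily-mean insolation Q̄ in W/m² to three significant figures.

Q̄ ≈ 270 W/m²

cos H₀ = −tan(-47.0°) tan(+14.600°) = 0.2793, H₀ = 1.2877 rad.
Bracket: H₀ sin φ sin δ + cos φ cos δ sin H₀ = 1.2877×-0.73135×0.25207 + 0.68200×0.96771×0.96019 = -0.237389 + 0.633704 = 0.396315.
Q̄ = (S₀/π) × [bracket] = (2141/π) × 0.396315 = 270.1 W/m².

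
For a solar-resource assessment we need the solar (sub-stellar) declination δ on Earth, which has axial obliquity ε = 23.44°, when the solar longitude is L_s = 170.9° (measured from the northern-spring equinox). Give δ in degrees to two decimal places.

δ = +3.61°

sin δ = sin ε · sin L_s = sin 23.44° × sin 170.9° = 0.062913.
δ = arcsin(0.062913) = +3.61°.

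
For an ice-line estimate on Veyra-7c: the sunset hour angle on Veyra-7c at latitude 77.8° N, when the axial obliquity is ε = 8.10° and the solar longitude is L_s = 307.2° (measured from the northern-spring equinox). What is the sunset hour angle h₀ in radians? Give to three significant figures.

h₀ = 1.02 rad

Solar declination: sin δ = sin ε · sin L_s = sin 8.10° × sin 307.2° = -0.11223, so δ = -6.444°.
cos h₀ = −tan ϕ · tan δ = −tan(+77.8°) × tan(-6.444°) = 0.5224, so h₀ = 1.0211 rad = 58.51°.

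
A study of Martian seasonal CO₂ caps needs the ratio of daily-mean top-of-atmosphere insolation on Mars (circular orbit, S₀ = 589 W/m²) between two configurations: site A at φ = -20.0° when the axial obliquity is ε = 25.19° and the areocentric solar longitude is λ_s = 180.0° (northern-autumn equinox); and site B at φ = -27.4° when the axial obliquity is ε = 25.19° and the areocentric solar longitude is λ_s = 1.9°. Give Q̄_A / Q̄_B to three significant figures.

— Configuration A (φ=-20.0°):
sin δ = sin 25.19° × sin 180.0° = 0.00000, so δ = +0.000°.
cos H₀ = −tan(-20.0°) tan(+0.000°) = 0.0000, H₀ = 1.5708 rad.
Bracket: H₀ sin φ sin δ + cos φ cos δ sin H₀ = 1.5708×-0.34202×0.00000 + 0.93969×1.00000×1.00000 = -0.000000 + 0.939690 = 0.939690.
Q̄ = (S₀/π) × [bracket] = (589/π) × 0.939690 = 176.18 W/m².
— Configuration B (φ=-27.4°):
sin δ = sin 25.19° × sin 1.9° = 0.01411, so δ = +0.809°.
cos H₀ = −tan(-27.4°) tan(+0.809°) = 0.0073, H₀ = 1.5635 rad.
Bracket: H₀ sin φ sin δ + cos φ cos δ sin H₀ = 1.5635×-0.46020×0.01411 + 0.88782×0.99990×0.99997 = -0.010152 + 0.887705 = 0.877553.
Q̄ = (S₀/π) × [bracket] = (589/π) × 0.877553 = 164.53 W/m².
Ratio Q̄_A / Q̄_B = 176.18 / 164.53 = 1.071.

Q̄_A / Q̄_B ≈ 1.07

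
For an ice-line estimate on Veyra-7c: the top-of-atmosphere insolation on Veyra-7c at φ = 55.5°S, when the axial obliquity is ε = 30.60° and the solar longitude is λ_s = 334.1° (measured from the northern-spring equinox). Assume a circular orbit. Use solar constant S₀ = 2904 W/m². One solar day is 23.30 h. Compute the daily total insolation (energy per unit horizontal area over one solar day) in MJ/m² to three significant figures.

Solar declination: sin δ = sin ε · sin λ_s = sin 30.60° × sin 334.1° = -0.22235, so δ = -12.847°.
cos H₀ = −tan(-55.5°) tan(-12.847°) = -0.3318, H₀ = 1.9090 rad.
Bracket: H₀ sin φ sin δ + cos φ cos δ sin H₀ = 1.9090×-0.82413×-0.22235 + 0.56641×0.97497×0.94334 = 0.349815 + 0.520943 = 0.870758.
Q̄ = (S₀/π) × [bracket] = (2904/π) × 0.870758 = 804.90 W/m².
Daily total = Q̄ × 23.30 h × 3600 s/h = 804.90 × 23.30 × 3600 / 10⁶ = 67.52 MJ/m².

67.5 MJ/m²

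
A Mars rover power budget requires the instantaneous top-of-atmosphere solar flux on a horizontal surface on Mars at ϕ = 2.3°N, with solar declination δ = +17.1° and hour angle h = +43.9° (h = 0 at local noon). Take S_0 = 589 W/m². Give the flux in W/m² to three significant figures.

412 W/m²

cos θ_z = sin ϕ sin δ + cos ϕ cos δ cos h = 0.011800 + 0.688143 = 0.699943.
Flux = S_0 · cos θ_z = 589 × 0.699943 = 412.3 W/m².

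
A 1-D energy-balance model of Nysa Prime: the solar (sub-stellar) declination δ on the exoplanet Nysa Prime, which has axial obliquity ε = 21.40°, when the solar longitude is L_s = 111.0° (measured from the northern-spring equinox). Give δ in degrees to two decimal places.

sin δ = sin ε · sin L_s = sin 21.40° × sin 111.0° = 0.340642.
δ = arcsin(0.340642) = +19.92°.

δ = +19.92°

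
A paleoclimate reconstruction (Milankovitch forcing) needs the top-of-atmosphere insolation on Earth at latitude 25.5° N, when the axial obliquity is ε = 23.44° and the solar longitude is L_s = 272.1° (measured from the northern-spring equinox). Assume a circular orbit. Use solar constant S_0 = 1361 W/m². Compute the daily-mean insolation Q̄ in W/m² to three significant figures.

Q̄ ≈ 250 W/m²

Solar declination: sin δ = sin ε · sin L_s = sin 23.44° × sin 272.1° = -0.39752, so δ = -23.423°.
cos h₀ = −tan(+25.5°) tan(-23.423°) = 0.2066, h₀ = 1.3627 rad.
Bracket: h₀ sin ϕ sin δ + cos ϕ cos δ sin h₀ = 1.3627×0.43051×-0.39752 + 0.90259×0.91759×0.97842 = -0.233207 + 0.810335 = 0.577128.
Q̄ = (S_0/π) × [bracket] = (1361/π) × 0.577128 = 250.0 W/m².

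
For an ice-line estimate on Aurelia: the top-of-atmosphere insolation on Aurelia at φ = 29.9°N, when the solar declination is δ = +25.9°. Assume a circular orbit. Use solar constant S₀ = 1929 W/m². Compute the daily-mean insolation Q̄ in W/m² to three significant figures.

cos H₀ = −tan(+29.9°) tan(+25.900°) = -0.2792, H₀ = 1.8538 rad.
Bracket: H₀ sin φ sin δ + cos φ cos δ sin H₀ = 1.8538×0.49849×0.43680 + 0.86690×0.89956×0.96023 = 0.403647 + 0.748815 = 1.152462.
Q̄ = (S₀/π) × [bracket] = (1929/π) × 1.152462 = 707.6 W/m².

Q̄ ≈ 708 W/m²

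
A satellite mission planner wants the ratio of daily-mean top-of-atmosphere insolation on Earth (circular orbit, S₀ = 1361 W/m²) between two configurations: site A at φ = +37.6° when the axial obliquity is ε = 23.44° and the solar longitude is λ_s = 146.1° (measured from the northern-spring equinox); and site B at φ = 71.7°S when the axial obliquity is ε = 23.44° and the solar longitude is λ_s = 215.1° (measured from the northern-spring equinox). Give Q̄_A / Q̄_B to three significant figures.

— Configuration A (φ=+37.6°):
Solar declination: sin δ = sin ε · sin λ_s = sin 23.44° × sin 146.1° = 0.22186, so δ = +12.819°.
cos H₀ = −tan(+37.6°) tan(+12.819°) = -0.1752, H₀ = 1.7469 rad.
Bracket: H₀ sin φ sin δ + cos φ cos δ sin H₀ = 1.7469×0.61015×0.22186 + 0.79229×0.97508×0.98453 = 0.236474 + 0.760595 = 0.997069.
Q̄ = (S₀/π) × [bracket] = (1361/π) × 0.997069 = 431.95 W/m².
— Configuration B (φ=-71.7°):
Solar declination: sin δ = sin ε · sin λ_s = sin 23.44° × sin 215.1° = -0.22873, so δ = -13.222°.
cos H₀ = −tan(-71.7°) tan(-13.222°) = -0.7105, H₀ = 2.3609 rad.
Bracket: H₀ sin φ sin δ + cos φ cos δ sin H₀ = 2.3609×-0.94943×-0.22873 + 0.31399×0.97349×0.70375 = 0.512700 + 0.215113 = 0.727813.
Q̄ = (S₀/π) × [bracket] = (1361/π) × 0.727813 = 315.30 W/m².
Ratio Q̄_A / Q̄_B = 431.95 / 315.30 = 1.370.

Q̄_A / Q̄_B ≈ 1.37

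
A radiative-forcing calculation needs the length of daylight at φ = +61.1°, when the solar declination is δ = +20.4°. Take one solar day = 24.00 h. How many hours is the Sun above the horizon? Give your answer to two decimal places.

cos H₀ = −tan φ · tan δ = −tan(+61.1°) × tan(+20.400°) = -0.6737, so H₀ = 2.3100 rad = 132.35°.
Daylight = 2H₀/(2π) × 24.00 h = (2.3100/π) × 24.00 = 17.65 h.

17.65 h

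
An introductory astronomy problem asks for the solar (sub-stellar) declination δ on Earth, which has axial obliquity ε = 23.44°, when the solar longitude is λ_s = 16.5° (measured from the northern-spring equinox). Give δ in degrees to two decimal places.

sin δ = sin ε · sin λ_s = sin 23.44° × sin 16.5° = 0.112978.
δ = arcsin(0.112978) = +6.49°.

δ = +6.49°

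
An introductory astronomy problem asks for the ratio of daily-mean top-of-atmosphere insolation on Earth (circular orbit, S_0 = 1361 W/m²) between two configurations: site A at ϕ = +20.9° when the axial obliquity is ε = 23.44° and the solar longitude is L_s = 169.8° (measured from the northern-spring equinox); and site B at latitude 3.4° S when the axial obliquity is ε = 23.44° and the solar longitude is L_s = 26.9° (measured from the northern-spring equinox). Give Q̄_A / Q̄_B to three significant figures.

Q̄_A / Q̄_B ≈ 1.01

— Configuration A (ϕ=+20.9°):
Solar declination: sin δ = sin ε · sin L_s = sin 23.44° × sin 169.8° = 0.07044, so δ = +4.039°.
cos h₀ = −tan(+20.9°) tan(+4.039°) = -0.0270, h₀ = 1.5978 rad.
Bracket: h₀ sin ϕ sin δ + cos ϕ cos δ sin h₀ = 1.5978×0.35674×0.07044 + 0.93420×0.99752×0.99964 = 0.040151 + 0.931548 = 0.971699.
Q̄ = (S_0/π) × [bracket] = (1361/π) × 0.971699 = 420.96 W/m².
— Configuration B (ϕ=-3.4°):
Solar declination: sin δ = sin ε · sin L_s = sin 23.44° × sin 26.9° = 0.17997, so δ = +10.368°.
cos h₀ = −tan(-3.4°) tan(+10.368°) = 0.0109, h₀ = 1.5599 rad.
Bracket: h₀ sin ϕ sin δ + cos ϕ cos δ sin h₀ = 1.5599×-0.05931×0.17997 + 0.99824×0.98367×0.99994 = -0.016650 + 0.981880 = 0.965230.
Q̄ = (S_0/π) × [bracket] = (1361/π) × 0.965230 = 418.16 W/m².
Ratio Q̄_A / Q̄_B = 420.96 / 418.16 = 1.007.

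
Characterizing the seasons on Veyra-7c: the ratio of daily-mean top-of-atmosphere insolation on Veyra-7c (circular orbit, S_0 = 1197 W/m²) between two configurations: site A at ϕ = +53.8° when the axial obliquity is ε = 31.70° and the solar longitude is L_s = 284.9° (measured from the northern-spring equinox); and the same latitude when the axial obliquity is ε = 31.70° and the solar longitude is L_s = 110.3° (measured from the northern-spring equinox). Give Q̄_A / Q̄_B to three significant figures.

— Configuration A (ϕ=+53.8°):
Solar declination: sin δ = sin ε · sin L_s = sin 31.70° × sin 284.9° = -0.50780, so δ = -30.518°.
cos h₀ = −tan(+53.8°) tan(-30.518°) = 0.8054, h₀ = 0.6345 rad.
Bracket: h₀ sin ϕ sin δ + cos ϕ cos δ sin h₀ = 0.6345×0.80696×-0.50780 + 0.59061×0.86147×0.59274 = -0.260002 + 0.301582 = 0.041580.
Q̄ = (S_0/π) × [bracket] = (1197/π) × 0.041580 = 15.843 W/m².
— Configuration B (ϕ=+53.8°):
Solar declination: sin δ = sin ε · sin L_s = sin 31.70° × sin 110.3° = 0.49283, so δ = +29.527°.
cos h₀ = −tan(+53.8°) tan(+29.527°) = -0.7739, h₀ = 2.4557 rad.
Bracket: h₀ sin ϕ sin δ + cos ϕ cos δ sin h₀ = 2.4557×0.80696×0.49283 + 0.59061×0.87012×0.63333 = 0.976617 + 0.325469 = 1.302086.
Q̄ = (S_0/π) × [bracket] = (1197/π) × 1.302086 = 496.12 W/m².
Ratio Q̄_A / Q̄_B = 15.843 / 496.12 = 0.03193.

Q̄_A / Q̄_B ≈ 0.0319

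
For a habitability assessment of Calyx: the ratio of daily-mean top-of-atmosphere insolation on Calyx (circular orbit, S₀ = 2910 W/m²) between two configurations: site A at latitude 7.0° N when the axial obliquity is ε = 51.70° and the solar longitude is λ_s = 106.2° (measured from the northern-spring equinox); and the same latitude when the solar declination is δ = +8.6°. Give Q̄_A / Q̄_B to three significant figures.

— Configuration A (φ=+7.0°):
Solar declination: sin δ = sin ε · sin λ_s = sin 51.70° × sin 106.2° = 0.75362, so δ = +48.905°.
cos H₀ = −tan(+7.0°) tan(+48.905°) = -0.1408, H₀ = 1.7120 rad.
Bracket: H₀ sin φ sin δ + cos φ cos δ sin H₀ = 1.7120×0.12187×0.75362 + 0.99255×0.65732×0.99004 = 0.157236 + 0.645925 = 0.803161.
Q̄ = (S₀/π) × [bracket] = (2910/π) × 0.803161 = 743.95 W/m².
— Configuration B (φ=+7.0°):
cos H₀ = −tan(+7.0°) tan(+8.600°) = -0.0186, H₀ = 1.5894 rad.
Bracket: H₀ sin φ sin δ + cos φ cos δ sin H₀ = 1.5894×0.12187×0.14954 + 0.99255×0.98876×0.99983 = 0.028966 + 0.981227 = 1.010193.
Q̄ = (S₀/π) × [bracket] = (2910/π) × 1.010193 = 935.72 W/m².
Ratio Q̄_A / Q̄_B = 743.95 / 935.72 = 0.7951.

Q̄_A / Q̄_B ≈ 0.795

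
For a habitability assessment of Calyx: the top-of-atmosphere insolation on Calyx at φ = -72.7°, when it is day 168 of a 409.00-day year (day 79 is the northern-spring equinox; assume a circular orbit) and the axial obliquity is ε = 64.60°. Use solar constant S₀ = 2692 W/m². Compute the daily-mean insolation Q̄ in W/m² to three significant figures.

Solar longitude: λ_s = 360° × (168 − 79)/409.00 = 78.337°.
sin δ = sin 64.60° × sin 78.337° = 0.88469, so δ = +62.213°.
cos H₀ = −tan(-72.7°) tan(+62.213°) = 6.0928 ≥ 1 ⇒ polar night, H₀ = 0 and Q̄ = 0.

Q̄ ≈ 0.00 W/m²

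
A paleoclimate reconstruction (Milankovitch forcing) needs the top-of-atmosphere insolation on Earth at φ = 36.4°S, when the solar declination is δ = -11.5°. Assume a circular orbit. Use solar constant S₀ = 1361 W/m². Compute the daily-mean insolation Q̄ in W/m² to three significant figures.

Q̄ ≈ 426 W/m²

cos H₀ = −tan(-36.4°) tan(-11.500°) = -0.1500, H₀ = 1.7214 rad.
Bracket: H₀ sin φ sin δ + cos φ cos δ sin H₀ = 1.7214×-0.59342×-0.19937 + 0.80489×0.97992×0.98869 = 0.203659 + 0.779807 = 0.983466.
Q̄ = (S₀/π) × [bracket] = (1361/π) × 0.983466 = 426.1 W/m².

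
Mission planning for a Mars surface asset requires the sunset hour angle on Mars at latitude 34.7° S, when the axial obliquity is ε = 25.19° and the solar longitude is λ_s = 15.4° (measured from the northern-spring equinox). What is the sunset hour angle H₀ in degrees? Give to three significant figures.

H₀ = 85.5°

Solar declination: sin δ = sin ε · sin λ_s = sin 25.19° × sin 15.4° = 0.11303, so δ = +6.490°.
cos H₀ = −tan φ · tan δ = −tan(-34.7°) × tan(+6.490°) = 0.0788, so H₀ = 1.4919 rad = 85.48°.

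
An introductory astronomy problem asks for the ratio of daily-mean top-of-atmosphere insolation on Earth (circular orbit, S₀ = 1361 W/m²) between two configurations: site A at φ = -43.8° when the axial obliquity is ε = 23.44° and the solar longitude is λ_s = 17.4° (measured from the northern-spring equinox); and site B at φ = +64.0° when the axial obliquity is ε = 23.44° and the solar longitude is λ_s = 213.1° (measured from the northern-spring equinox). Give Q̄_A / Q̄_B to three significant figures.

— Configuration A (φ=-43.8°):
Solar declination: sin δ = sin ε · sin λ_s = sin 23.44° × sin 17.4° = 0.11895, so δ = +6.832°.
cos H₀ = −tan(-43.8°) tan(+6.832°) = 0.1149, H₀ = 1.4557 rad.
Bracket: H₀ sin φ sin δ + cos φ cos δ sin H₀ = 1.4557×-0.69214×0.11895 + 0.72176×0.99290×0.99338 = -0.119848 + 0.711891 = 0.592043.
Q̄ = (S₀/π) × [bracket] = (1361/π) × 0.592043 = 256.48 W/m².
— Configuration B (φ=+64.0°):
Solar declination: sin δ = sin ε · sin λ_s = sin 23.44° × sin 213.1° = -0.21723, so δ = -12.547°.
cos H₀ = −tan(+64.0°) tan(-12.547°) = 0.4563, H₀ = 1.0970 rad.
Bracket: H₀ sin φ sin δ + cos φ cos δ sin H₀ = 1.0970×0.89879×-0.21723 + 0.43837×0.97612×0.88983 = -0.214183 + 0.380760 = 0.166577.
Q̄ = (S₀/π) × [bracket] = (1361/π) × 0.166577 = 72.164 W/m².
Ratio Q̄_A / Q̄_B = 256.48 / 72.164 = 3.554.

Q̄_A / Q̄_B ≈ 3.55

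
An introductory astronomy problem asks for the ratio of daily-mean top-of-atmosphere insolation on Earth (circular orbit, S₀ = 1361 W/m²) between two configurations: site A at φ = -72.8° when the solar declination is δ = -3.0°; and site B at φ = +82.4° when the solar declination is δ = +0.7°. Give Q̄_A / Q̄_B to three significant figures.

Q̄_A / Q̄_B ≈ 2.49

— Configuration A (φ=-72.8°):
cos H₀ = −tan(-72.8°) tan(-3.000°) = -0.1693, H₀ = 1.7409 rad.
Bracket: H₀ sin φ sin δ + cos φ cos δ sin H₀ = 1.7409×-0.95528×-0.05234 + 0.29571×0.99863×0.98556 = 0.087044 + 0.291041 = 0.378085.
Q̄ = (S₀/π) × [bracket] = (1361/π) × 0.378085 = 163.79 W/m².
— Configuration B (φ=+82.4°):
cos H₀ = −tan(+82.4°) tan(+0.700°) = -0.0916, H₀ = 1.6625 rad.
Bracket: H₀ sin φ sin δ + cos φ cos δ sin H₀ = 1.6625×0.99122×0.01222 + 0.13226×0.99993×0.99580 = 0.020137 + 0.131695 = 0.151832.
Q̄ = (S₀/π) × [bracket] = (1361/π) × 0.151832 = 65.777 W/m².
Ratio Q̄_A / Q̄_B = 163.79 / 65.777 = 2.490.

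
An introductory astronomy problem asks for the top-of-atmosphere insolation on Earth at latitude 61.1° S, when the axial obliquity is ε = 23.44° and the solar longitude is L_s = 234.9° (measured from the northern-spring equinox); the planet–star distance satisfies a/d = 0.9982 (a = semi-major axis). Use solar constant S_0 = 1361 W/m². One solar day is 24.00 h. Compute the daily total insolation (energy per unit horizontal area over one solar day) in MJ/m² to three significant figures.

37.2 MJ/m²

Solar declination: sin δ = sin ε · sin L_s = sin 23.44° × sin 234.9° = -0.32545, so δ = -18.993°.
cos h₀ = −tan(-61.1°) tan(-18.993°) = -0.6235, h₀ = 2.2440 rad.
Bracket: h₀ sin ϕ sin δ + cos ϕ cos δ sin h₀ = 2.2440×-0.87546×-0.32545 + 0.48328×0.94556×0.78183 = 0.639357 + 0.357273 = 0.996630.
Inverse-square distance factor (a/d)² = 0.9982² = 0.996403.
Q̄ = (S_0/π) × 0.996403 × [bracket] = (1361/π) × 0.996403 × 0.996630 = 430.21 W/m².
Daily total = Q̄ × 24.00 h × 3600 s/h = 430.21 × 24.00 × 3600 / 10⁶ = 37.17 MJ/m².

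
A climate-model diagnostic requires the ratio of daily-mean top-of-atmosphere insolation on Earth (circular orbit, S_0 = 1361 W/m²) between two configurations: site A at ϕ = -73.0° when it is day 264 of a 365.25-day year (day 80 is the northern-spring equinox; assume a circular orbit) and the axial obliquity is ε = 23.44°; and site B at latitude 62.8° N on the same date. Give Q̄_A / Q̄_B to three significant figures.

Q̄_A / Q̄_B ≈ 0.691

— Configuration A (ϕ=-73.0°):
Solar longitude: L_s = 360° × (264 − 80)/365.25 = 181.355°.
sin δ = sin 23.44° × sin 181.355° = -0.00941, so δ = -0.539°.
cos h₀ = −tan(-73.0°) tan(-0.539°) = -0.0308, h₀ = 1.6016 rad.
Bracket: h₀ sin ϕ sin δ + cos ϕ cos δ sin h₀ = 1.6016×-0.95630×-0.00941 + 0.29237×0.99996×0.99953 = 0.014412 + 0.292221 = 0.306633.
Q̄ = (S_0/π) × [bracket] = (1361/π) × 0.306633 = 132.84 W/m².
— Configuration B (ϕ=+62.8°):
cos h₀ = −tan(+62.8°) tan(-0.539°) = 0.0183, h₀ = 1.5525 rad.
Bracket: h₀ sin ϕ sin δ + cos ϕ cos δ sin h₀ = 1.5525×0.88942×-0.00941 + 0.45710×0.99996×0.99983 = -0.012994 + 0.457004 = 0.444010.
Q̄ = (S_0/π) × [bracket] = (1361/π) × 0.444010 = 192.35 W/m².
Ratio Q̄_A / Q̄_B = 132.84 / 192.35 = 0.6906.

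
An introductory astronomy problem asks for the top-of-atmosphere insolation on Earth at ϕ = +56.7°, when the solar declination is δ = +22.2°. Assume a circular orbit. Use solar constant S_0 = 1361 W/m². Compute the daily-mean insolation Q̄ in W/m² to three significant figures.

Q̄ ≈ 479 W/m²

cos h₀ = −tan(+56.7°) tan(+22.200°) = -0.6213, h₀ = 2.2411 rad.
Bracket: h₀ sin ϕ sin δ + cos ϕ cos δ sin h₀ = 2.2411×0.83581×0.37784 + 0.54902×0.92587×0.78360 = 0.707745 + 0.398320 = 1.106065.
Q̄ = (S_0/π) × [bracket] = (1361/π) × 1.106065 = 479.2 W/m².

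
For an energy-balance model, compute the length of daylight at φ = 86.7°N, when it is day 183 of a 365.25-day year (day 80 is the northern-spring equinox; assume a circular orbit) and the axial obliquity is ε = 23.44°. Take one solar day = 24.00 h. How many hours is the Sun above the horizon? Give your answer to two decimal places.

24.00 h

Solar longitude: λ_s = 360° × (183 − 80)/365.25 = 101.520°.
sin δ = sin 23.44° × sin 101.520° = 0.38978, so δ = +22.941°.
Sunrise equation: cos H₀ = −tan φ · tan δ = -7.3405 ≤ −1, so the Sun never sets (polar day) and H₀ = π.
Daylight = 2H₀/(2π) × 24.00 h = (3.1416/π) × 24.00 = 24.00 h.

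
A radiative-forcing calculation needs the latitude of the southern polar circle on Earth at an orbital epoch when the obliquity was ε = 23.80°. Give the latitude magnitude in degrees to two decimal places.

66.20°

The polar circle is the lowest latitude that experiences at least one full rotation of continuous darkness at the northern-summer solstice; it lies at |φ| = 90° − ε = 90° − 23.80° = 66.20°.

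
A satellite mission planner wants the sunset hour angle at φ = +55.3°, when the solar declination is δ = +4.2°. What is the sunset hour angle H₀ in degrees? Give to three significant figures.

cos H₀ = −tan φ · tan δ = −tan(+55.3°) × tan(+4.200°) = -0.1061, so H₀ = 1.6771 rad = 96.09°.

H₀ = 96.1°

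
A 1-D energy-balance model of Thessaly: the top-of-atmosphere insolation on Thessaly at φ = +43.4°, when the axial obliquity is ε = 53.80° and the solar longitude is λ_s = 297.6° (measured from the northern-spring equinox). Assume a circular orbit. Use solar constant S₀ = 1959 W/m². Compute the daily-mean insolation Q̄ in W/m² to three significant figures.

Solar declination: sin δ = sin ε · sin λ_s = sin 53.80° × sin 297.6° = -0.71513, so δ = -45.654°.
cos H₀ = −tan(+43.4°) tan(-45.654°) = 0.9675, H₀ = 0.2557 rad.
Bracket: H₀ sin φ sin δ + cos φ cos δ sin H₀ = 0.2557×0.68709×-0.71513 + 0.72657×0.69899×0.25291 = -0.125640 + 0.128444 = 0.002804.
Q̄ = (S₀/π) × [bracket] = (1959/π) × 0.002804 = 1.748 W/m².

Q̄ ≈ 1.75 W/m²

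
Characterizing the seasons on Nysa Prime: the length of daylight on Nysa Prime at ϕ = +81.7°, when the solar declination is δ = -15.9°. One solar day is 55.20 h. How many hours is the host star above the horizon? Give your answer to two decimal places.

0.00 h

cos h₀ = −tan ϕ · tan δ = 1.9526 ≥ 1, so the host star never rises (polar night) and h₀ = 0.
Daylight = 2h₀/(2π) × 55.20 h = (0.0000/π) × 55.20 = 0.00 h.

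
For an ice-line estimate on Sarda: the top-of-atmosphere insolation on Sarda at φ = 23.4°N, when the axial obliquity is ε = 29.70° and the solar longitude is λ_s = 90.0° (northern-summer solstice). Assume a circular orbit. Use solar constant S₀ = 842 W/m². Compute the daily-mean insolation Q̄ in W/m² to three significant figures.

Solar declination: sin δ = sin ε · sin λ_s = sin 29.70° × sin 90.0° = 0.49546, so δ = +29.700°.
cos H₀ = −tan(+23.4°) tan(+29.700°) = -0.2468, H₀ = 1.8202 rad.
Bracket: H₀ sin φ sin δ + cos φ cos δ sin H₀ = 1.8202×0.39715×0.49546 + 0.91775×0.86863×0.96906 = 0.358164 + 0.772520 = 1.130684.
Q̄ = (S₀/π) × [bracket] = (842/π) × 1.130684 = 303.0 W/m².

Q̄ ≈ 303 W/m²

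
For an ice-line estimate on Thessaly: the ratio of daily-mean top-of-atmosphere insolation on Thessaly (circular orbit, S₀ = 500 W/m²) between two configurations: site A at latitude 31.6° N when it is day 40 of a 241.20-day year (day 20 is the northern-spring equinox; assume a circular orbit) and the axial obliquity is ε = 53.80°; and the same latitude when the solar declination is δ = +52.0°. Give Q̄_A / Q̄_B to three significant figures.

Q̄_A / Q̄_B ≈ 0.846

— Configuration A (φ=+31.6°):
Solar longitude: λ_s = 360° × (40 − 20)/241.20 = 29.851°.
sin δ = sin 53.80° × sin 29.851° = 0.40166, so δ = +23.682°.
cos H₀ = −tan(+31.6°) tan(+23.682°) = -0.2698, H₀ = 1.8440 rad.
Bracket: H₀ sin φ sin δ + cos φ cos δ sin H₀ = 1.8440×0.52399×0.40166 + 0.85173×0.91579×0.96291 = 0.388099 + 0.751075 = 1.139174.
Q̄ = (S₀/π) × [bracket] = (500/π) × 1.139174 = 181.31 W/m².
— Configuration B (φ=+31.6°):
cos H₀ = −tan(+31.6°) tan(+52.000°) = -0.7874, H₀ = 2.4774 rad.
Bracket: H₀ sin φ sin δ + cos φ cos δ sin H₀ = 2.4774×0.52399×0.78801 + 0.85173×0.61566×0.61641 = 1.022942 + 0.323231 = 1.346173.
Q̄ = (S₀/π) × [bracket] = (500/π) × 1.346173 = 214.25 W/m².
Ratio Q̄_A / Q̄_B = 181.31 / 214.25 = 0.8463.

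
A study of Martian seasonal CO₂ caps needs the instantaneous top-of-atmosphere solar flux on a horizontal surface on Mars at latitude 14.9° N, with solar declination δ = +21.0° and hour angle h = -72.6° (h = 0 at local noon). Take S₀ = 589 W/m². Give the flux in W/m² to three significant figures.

cos θ_z = sin φ sin δ + cos φ cos δ cos h = 0.092148 + 0.269792 = 0.361940.
Flux = S₀ · cos θ_z = 589 × 0.361940 = 213.2 W/m².

213 W/m²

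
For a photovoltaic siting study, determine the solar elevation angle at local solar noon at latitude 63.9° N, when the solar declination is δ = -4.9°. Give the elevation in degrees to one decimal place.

At local noon the hour angle is zero, so the zenith angle equals |φ − δ| = |+63.9° − (-4.900°)| = 68.800°.
Elevation = 90° − 68.800° = 21.2°.

21.2°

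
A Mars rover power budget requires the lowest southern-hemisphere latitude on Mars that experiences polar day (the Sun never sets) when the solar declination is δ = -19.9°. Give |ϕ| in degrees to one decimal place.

Polar day requires cos h₀ = −tan ϕ tan δ ≤ −1, i.e. tan ϕ tan δ ≥ 1.
The boundary is |tan ϕ| · |tan δ| = 1, so |ϕ| = 90° − |δ| = 90° − 19.9° = 70.1° in the southern hemisphere.

|ϕ| = 70.1°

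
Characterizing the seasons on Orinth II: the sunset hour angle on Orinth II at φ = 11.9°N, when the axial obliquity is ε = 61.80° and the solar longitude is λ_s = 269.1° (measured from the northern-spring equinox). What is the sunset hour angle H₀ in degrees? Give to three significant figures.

Solar declination: sin δ = sin ε · sin λ_s = sin 61.80° × sin 269.1° = -0.88119, so δ = -61.787°.
cos H₀ = −tan φ · tan δ = −tan(+11.9°) × tan(-61.787°) = 0.3928, so H₀ = 1.1671 rad = 66.87°.

H₀ = 66.9°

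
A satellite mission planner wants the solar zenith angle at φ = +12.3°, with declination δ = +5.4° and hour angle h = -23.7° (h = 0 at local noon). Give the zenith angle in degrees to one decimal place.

cos θ_z = sin φ sin δ + cos φ cos δ cos h = 0.020048 + 0.890674 = 0.910722.
θ_z = arccos(0.910722) = 24.4°.

θ_z = 24.4°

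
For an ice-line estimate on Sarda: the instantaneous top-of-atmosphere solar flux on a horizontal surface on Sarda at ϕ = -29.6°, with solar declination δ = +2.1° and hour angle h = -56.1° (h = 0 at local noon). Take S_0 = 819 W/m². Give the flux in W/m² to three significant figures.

382 W/m²

cos θ_z = sin ϕ sin δ + cos ϕ cos δ cos h = -0.018100 + 0.484631 = 0.466531.
Flux = S_0 · cos θ_z = 819 × 0.466531 = 382.1 W/m².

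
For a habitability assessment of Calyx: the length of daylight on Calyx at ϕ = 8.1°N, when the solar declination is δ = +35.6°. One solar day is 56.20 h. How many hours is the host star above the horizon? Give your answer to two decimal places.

cos h₀ = −tan ϕ · tan δ = −tan(+8.1°) × tan(+35.600°) = -0.1019, so h₀ = 1.6729 rad = 95.85°.
Daylight = 2h₀/(2π) × 56.20 h = (1.6729/π) × 56.20 = 29.93 h.

29.93 h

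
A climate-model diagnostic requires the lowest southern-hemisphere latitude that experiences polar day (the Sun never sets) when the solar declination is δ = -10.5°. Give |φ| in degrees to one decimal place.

Polar day requires cos H₀ = −tan φ tan δ ≤ −1, i.e. tan φ tan δ ≥ 1.
The boundary is |tan φ| · |tan δ| = 1, so |φ| = 90° − |δ| = 90° − 10.5° = 79.5° in the southern hemisphere.

|φ| = 79.5°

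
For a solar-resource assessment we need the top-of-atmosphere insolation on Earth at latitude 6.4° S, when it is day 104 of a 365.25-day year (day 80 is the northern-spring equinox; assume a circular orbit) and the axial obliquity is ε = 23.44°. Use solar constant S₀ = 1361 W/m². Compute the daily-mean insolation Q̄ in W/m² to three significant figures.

Solar longitude: λ_s = 360° × (104 − 80)/365.25 = 23.655°.
sin δ = sin 23.44° × sin 23.655° = 0.15960, so δ = +9.184°.
cos H₀ = −tan(-6.4°) tan(+9.184°) = 0.0181, H₀ = 1.5527 rad.
Bracket: H₀ sin φ sin δ + cos φ cos δ sin H₀ = 1.5527×-0.11147×0.15960 + 0.99377×0.98718×0.99984 = -0.027623 + 0.980873 = 0.953250.
Q̄ = (S₀/π) × [bracket] = (1361/π) × 0.953250 = 413.0 W/m².

Q̄ ≈ 413 W/m²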